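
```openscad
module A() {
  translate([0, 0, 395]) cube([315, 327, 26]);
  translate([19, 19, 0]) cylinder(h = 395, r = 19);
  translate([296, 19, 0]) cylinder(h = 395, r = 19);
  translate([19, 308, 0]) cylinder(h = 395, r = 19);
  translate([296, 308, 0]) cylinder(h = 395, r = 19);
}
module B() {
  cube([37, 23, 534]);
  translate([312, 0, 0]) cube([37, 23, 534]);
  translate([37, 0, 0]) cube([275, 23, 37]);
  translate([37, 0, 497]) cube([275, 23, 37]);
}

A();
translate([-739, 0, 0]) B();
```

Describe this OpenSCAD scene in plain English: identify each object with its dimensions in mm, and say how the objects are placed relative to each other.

A is a simple wooden stool: a rectangular seat 315 mm (x) by 327 mm (y), 26 mm thick, top face at z = 421 mm, on four round legs, each 38 mm in diameter. The legs rest on z = 0, each leg's axis is inset half a diameter from the nearest pair of seat edges (so the leg's bounding box is flush with the corner).

B is a rectangular picture frame lying in the x–z plane (depth along y). The opening is 275 mm wide (x) by 460 mm tall (z), surrounded by a border 37 mm wide on all four sides. The frame is 23 mm deep and is made of two full-height vertical stiles with two horizontal rails fitted between them.

The picture frame is on the floor beside the stool on its −x side.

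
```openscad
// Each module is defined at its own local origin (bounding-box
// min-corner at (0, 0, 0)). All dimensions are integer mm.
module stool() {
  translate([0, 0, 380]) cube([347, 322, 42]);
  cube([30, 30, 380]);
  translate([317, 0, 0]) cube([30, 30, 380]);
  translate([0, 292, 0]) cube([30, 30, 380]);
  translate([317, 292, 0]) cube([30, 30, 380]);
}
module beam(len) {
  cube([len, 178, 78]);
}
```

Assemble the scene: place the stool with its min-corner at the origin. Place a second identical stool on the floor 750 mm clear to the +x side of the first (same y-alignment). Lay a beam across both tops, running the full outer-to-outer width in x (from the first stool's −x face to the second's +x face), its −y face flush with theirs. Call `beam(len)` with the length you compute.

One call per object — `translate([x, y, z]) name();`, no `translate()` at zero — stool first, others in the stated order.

stool();
translate([1097, 0, 0]) stool();
translate([0, 0, 422]) beam(1444);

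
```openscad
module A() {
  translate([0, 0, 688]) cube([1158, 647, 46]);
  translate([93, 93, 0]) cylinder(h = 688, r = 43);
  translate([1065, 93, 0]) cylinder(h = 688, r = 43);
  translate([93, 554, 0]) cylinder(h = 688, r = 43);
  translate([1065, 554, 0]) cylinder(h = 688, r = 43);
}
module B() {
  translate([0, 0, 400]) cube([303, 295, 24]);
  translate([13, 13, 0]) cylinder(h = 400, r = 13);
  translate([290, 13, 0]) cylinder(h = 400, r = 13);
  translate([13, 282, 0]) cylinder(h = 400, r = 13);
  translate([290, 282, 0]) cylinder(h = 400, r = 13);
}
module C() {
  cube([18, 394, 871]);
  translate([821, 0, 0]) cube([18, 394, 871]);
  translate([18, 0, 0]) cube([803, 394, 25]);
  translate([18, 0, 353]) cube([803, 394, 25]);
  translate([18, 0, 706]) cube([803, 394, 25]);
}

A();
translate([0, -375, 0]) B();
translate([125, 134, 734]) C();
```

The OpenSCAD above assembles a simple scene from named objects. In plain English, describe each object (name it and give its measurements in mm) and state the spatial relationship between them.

A is a rectangular dining table. The top is 1158×647×46 mm with its upper surface at z = 734 mm. It stands on four round legs of 86 mm diameter, each leg's bounding box inset 50 mm from the nearest pair of top edges, running from the floor to the underside of the top.

B is a four-legged stool. The seat is a 303×295×24 mm slab whose top surface is at z = 424 mm; four round legs, each 26 mm in diameter, run from the floor (z = 0) to the underside of the seat, each leg's axis is inset half a diameter from the nearest pair of seat edges (so the leg's bounding box is flush with the corner).

C is a bookshelf 839 mm wide overall, 394 mm deep and 871 mm tall. The two sides are 18 mm thick vertical panels. 3 horizontal shelves of 25 mm thickness span between the inner faces of the sides; the lowest shelf sits on the floor and shelves are stacked with a clear vertical gap of 328 mm between each pair.

The stool is on the floor beside the table on its −y side. The bookshelf is on top of the table.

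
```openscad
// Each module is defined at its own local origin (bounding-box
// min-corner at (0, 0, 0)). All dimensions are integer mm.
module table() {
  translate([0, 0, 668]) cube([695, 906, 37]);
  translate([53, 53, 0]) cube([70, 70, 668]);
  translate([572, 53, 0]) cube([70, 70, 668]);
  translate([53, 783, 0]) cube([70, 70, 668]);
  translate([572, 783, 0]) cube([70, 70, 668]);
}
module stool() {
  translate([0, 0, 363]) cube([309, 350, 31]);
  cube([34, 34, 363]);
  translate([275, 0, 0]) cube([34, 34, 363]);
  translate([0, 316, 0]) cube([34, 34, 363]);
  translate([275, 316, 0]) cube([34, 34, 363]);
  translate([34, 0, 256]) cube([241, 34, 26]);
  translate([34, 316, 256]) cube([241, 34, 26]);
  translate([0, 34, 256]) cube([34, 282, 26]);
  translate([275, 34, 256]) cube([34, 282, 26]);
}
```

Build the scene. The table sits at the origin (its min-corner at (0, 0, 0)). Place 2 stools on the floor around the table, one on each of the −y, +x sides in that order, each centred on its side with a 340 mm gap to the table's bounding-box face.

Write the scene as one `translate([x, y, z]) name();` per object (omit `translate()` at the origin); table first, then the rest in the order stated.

table();
translate([193, -690, 0]) stool();
translate([1035, 278, 0]) stool();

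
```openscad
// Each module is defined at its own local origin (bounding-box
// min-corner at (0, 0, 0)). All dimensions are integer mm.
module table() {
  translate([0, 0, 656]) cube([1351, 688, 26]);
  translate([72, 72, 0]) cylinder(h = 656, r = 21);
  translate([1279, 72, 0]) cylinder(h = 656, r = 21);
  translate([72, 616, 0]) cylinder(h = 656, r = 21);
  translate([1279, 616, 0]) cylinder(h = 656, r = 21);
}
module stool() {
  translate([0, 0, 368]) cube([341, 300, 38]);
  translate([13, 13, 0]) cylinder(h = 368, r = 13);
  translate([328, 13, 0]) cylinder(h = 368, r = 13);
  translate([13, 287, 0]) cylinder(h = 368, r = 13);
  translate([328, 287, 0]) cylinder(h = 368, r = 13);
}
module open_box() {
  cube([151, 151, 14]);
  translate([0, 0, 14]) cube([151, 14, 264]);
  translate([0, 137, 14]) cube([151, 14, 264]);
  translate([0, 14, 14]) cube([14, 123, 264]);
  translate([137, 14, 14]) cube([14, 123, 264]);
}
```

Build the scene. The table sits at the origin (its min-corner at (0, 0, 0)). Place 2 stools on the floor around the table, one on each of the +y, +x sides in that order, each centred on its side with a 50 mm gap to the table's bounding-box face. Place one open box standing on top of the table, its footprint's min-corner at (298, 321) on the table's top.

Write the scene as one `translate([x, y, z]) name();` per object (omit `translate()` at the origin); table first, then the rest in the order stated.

table();
translate([505, 738, 0]) stool();
translate([1401, 194, 0]) stool();
translate([298, 321, 682]) open_box();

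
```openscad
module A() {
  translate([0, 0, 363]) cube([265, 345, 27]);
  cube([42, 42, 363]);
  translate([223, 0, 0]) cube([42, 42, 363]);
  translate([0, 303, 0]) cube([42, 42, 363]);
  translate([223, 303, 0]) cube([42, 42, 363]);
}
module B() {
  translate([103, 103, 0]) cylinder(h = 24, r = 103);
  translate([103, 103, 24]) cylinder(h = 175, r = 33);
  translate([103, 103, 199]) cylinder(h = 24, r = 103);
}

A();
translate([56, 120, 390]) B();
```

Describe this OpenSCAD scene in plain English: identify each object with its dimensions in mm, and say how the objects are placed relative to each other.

A is a simple wooden stool: a rectangular seat 265 mm (x) by 345 mm (y), 27 mm thick, top face at z = 390 mm, on four square legs, each 42×42 mm in cross-section. The legs rest on z = 0, each flush with a corner of the seat.

B is a spool: two coaxial disc flanges of radius 103 mm and thickness 24 mm, joined by a core cylinder of radius 33 mm and height 175 mm. The lower flange rests on z = 0 and the three cylinders share a vertical axis.

The spool is on top of the stool.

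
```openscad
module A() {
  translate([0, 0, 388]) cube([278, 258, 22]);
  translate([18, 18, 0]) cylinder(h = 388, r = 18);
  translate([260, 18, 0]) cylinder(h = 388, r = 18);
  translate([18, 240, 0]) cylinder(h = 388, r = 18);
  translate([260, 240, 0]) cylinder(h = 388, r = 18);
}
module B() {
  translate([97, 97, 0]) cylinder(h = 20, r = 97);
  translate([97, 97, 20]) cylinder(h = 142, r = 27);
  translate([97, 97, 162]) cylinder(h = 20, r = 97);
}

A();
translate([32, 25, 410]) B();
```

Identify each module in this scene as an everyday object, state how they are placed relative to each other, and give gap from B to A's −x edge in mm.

The spool's min-x is at 32; the stool's min-x is 0; gap = 32 mm.

A is a stool. B is a spool. The spool is on top of the stool. The gap from the spool to the stool's −x edge is 32 mm.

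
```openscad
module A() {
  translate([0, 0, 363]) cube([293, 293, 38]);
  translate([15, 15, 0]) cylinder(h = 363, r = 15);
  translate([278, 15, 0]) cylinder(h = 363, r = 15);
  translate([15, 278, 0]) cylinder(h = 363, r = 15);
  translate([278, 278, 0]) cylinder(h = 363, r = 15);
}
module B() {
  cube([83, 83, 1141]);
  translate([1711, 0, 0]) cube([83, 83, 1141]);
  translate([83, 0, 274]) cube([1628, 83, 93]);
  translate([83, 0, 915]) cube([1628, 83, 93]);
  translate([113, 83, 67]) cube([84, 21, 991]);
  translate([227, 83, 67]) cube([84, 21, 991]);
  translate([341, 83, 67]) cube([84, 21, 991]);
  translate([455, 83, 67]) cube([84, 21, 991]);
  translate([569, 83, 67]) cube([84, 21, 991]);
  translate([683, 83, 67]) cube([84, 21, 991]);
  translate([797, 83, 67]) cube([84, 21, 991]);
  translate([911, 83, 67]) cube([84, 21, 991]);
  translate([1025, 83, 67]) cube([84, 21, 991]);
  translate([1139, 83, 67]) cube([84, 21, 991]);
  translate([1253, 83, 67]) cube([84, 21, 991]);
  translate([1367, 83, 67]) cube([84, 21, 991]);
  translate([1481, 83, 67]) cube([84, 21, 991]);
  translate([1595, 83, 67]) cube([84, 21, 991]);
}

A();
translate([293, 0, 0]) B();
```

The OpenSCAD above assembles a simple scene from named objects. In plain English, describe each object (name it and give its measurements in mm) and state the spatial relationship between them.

A is a four-legged stool. The seat is 293×293 mm, 38 mm thick, top at z = 401 mm. It stands on four round legs, each 30 mm in diameter, from z = 0 to the seat underside, each leg's axis is inset half a diameter from the nearest pair of seat edges (so the leg's bounding box is flush with the corner).

B is a fence section. Two 83×83 mm posts, 1141 mm tall, stand on the floor with a clear span of 1628 mm between their inner faces. Two horizontal rails of 83×93 mm section span the gap between the posts with their undersides at z = 274 mm and z = 915 mm, flush with the posts' −y face. 14 pickets, each 84 mm wide, 21 mm thick and 991 mm tall, are fixed to the +y face of the rails with their bottoms at z = 67 mm, evenly spaced across the span with equal gaps (rounded down to the nearest mm) at the −x end and between each pair — any rounding remainder accumulates at the +x end.

The fence section is against the stool's +x side, with their −y faces flush.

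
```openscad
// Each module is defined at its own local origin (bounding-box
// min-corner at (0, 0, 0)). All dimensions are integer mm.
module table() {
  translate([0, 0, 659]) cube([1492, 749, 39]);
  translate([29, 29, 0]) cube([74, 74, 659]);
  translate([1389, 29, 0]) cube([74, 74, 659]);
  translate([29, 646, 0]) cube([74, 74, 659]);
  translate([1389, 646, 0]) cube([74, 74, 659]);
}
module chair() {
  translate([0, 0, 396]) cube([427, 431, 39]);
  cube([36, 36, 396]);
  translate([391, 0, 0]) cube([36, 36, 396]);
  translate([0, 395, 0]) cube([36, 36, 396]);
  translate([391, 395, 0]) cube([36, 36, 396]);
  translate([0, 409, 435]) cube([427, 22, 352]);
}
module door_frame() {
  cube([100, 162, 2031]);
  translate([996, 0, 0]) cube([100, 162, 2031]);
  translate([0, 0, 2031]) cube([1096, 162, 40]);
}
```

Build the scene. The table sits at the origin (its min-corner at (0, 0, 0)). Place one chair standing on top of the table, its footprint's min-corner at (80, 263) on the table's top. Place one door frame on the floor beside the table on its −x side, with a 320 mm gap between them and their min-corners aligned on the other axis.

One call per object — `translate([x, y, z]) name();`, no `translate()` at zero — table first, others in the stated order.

table();
translate([80, 263, 698]) chair();
translate([-1416, 0, 0]) door_frame();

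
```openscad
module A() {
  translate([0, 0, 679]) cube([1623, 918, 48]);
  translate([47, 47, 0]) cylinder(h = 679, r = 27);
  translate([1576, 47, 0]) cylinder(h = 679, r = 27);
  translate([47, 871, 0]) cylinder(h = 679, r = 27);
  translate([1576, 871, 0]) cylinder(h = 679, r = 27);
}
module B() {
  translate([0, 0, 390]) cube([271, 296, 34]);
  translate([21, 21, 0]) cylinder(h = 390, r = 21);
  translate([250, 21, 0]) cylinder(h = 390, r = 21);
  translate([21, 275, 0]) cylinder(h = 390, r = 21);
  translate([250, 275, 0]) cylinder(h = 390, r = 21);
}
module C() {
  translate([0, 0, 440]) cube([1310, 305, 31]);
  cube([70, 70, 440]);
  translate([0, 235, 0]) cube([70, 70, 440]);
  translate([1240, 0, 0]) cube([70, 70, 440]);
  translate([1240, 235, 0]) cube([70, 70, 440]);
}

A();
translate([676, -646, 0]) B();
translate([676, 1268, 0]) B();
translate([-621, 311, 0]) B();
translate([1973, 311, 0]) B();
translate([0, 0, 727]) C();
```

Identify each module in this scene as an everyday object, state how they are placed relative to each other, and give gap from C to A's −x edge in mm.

A is a table. B is a stool. C is a bench. Four stools sit around the table at the −y, +y, −x, +x sides. The bench is on top of the table. The gap from the bench to the table's −x edge is 0 mm.

The bench's min-x is at 0; the table's min-x is 0; gap = 0 mm.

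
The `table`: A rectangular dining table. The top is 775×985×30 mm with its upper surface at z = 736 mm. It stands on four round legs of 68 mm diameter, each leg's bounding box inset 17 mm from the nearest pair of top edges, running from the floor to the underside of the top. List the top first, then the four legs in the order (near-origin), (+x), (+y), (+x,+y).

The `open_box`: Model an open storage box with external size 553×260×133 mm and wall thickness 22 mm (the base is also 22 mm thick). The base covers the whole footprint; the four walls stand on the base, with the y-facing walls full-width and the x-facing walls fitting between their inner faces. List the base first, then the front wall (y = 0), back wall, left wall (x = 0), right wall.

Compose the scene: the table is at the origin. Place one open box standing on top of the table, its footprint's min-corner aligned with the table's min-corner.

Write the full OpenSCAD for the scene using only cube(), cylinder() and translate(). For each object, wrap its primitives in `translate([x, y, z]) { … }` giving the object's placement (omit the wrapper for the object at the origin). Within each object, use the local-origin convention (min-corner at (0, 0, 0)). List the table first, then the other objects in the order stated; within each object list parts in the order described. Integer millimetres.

translate([0, 0, 706]) cube([775, 985, 30]);
translate([51, 51, 0]) cylinder(h = 706, r = 34);
translate([724, 51, 0]) cylinder(h = 706, r = 34);
translate([51, 934, 0]) cylinder(h = 706, r = 34);
translate([724, 934, 0]) cylinder(h = 706, r = 34);
translate([0, 0, 736]) {
  cube([553, 260, 22]);
  translate([0, 0, 22]) cube([553, 22, 111]);
  translate([0, 238, 22]) cube([553, 22, 111]);
  translate([0, 22, 22]) cube([22, 216, 111]);
  translate([531, 22, 22]) cube([22, 216, 111]);
}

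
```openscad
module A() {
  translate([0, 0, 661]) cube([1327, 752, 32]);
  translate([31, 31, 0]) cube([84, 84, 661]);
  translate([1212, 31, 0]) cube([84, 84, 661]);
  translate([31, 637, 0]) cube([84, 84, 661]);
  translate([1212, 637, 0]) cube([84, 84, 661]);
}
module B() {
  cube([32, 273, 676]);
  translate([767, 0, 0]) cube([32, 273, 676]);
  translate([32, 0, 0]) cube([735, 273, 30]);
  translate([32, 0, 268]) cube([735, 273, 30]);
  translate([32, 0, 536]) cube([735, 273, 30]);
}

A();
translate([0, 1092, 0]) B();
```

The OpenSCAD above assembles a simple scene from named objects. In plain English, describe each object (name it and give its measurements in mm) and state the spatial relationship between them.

A is a rectangular dining table. The top is 1327×752×32 mm with its upper surface at z = 693 mm. It stands on four 84×84 mm square legs, each inset 31 mm from the nearest pair of top edges, running from the floor to the underside of the top.

B is a bookshelf 799 mm wide overall, 273 mm deep and 676 mm tall. The two sides are 32 mm thick vertical panels. 3 horizontal shelves of 30 mm thickness span between the inner faces of the sides; the lowest shelf sits on the floor and shelves are stacked with a clear vertical gap of 238 mm between each pair.

The bookshelf is on the floor beside the table on its +y side.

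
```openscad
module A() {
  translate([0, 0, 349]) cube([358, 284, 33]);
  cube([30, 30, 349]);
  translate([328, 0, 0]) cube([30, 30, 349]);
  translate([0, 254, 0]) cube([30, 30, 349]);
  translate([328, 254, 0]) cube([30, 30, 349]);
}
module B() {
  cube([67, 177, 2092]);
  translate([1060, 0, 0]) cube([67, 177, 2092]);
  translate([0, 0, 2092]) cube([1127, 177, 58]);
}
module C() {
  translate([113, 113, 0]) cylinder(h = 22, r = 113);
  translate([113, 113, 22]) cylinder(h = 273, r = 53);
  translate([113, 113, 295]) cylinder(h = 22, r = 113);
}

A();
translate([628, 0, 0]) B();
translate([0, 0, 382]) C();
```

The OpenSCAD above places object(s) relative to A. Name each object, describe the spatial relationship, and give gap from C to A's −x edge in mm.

The spool's min-x is at 0; the stool's min-x is 0; gap = 0 mm.

A is a stool. B is a door frame. C is a spool. The door frame is on the floor beside the stool on its +x side. The spool is on top of the stool. The gap from the spool to the stool's −x edge is 0 mm.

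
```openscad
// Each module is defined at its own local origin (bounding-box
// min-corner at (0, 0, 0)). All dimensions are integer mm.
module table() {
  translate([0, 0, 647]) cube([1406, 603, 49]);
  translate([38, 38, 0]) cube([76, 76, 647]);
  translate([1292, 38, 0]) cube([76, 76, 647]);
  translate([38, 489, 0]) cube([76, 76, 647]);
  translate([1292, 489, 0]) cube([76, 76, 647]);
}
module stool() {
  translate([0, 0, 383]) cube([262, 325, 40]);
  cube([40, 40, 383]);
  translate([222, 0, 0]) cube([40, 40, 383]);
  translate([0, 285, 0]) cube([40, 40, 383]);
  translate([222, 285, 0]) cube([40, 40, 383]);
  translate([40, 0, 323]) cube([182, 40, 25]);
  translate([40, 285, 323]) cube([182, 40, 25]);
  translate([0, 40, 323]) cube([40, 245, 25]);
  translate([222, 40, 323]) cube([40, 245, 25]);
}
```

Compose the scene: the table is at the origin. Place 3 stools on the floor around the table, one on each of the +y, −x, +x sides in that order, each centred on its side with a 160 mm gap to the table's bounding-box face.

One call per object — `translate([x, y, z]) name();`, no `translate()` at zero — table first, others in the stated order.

table();
translate([572, 763, 0]) stool();
translate([-422, 139, 0]) stool();
translate([1566, 139, 0]) stool();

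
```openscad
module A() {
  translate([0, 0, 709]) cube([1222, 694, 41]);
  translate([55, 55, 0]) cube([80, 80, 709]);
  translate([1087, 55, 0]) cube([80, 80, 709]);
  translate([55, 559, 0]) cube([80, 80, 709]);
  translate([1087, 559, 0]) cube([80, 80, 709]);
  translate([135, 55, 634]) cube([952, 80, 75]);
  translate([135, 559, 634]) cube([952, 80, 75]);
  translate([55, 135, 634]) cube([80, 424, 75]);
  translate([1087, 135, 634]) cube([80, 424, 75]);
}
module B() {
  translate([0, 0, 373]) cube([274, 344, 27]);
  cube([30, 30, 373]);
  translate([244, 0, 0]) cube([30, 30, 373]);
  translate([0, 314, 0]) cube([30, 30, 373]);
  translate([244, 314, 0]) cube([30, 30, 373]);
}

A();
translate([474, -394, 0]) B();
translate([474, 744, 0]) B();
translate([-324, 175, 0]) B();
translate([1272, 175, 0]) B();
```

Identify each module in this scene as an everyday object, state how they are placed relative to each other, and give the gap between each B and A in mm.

Each stool's nearest face is 50 mm from the table's bounding box.

A is a table. B is a stool. Four stools sit around the table at the −y, +y, −x, +x sides. The gap between each stool and the table is 50 mm.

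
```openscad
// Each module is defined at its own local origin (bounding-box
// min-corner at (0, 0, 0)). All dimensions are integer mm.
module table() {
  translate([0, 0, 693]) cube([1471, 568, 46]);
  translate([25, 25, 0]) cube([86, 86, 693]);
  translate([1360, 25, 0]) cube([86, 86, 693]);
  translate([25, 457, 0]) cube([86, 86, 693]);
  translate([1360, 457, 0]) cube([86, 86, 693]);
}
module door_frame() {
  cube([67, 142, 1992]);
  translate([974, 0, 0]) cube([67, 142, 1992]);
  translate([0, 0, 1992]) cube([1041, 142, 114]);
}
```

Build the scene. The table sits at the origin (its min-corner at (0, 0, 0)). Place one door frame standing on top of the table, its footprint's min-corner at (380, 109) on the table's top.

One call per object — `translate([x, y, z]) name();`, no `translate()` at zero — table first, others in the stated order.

table();
translate([380, 109, 739]) door_frame();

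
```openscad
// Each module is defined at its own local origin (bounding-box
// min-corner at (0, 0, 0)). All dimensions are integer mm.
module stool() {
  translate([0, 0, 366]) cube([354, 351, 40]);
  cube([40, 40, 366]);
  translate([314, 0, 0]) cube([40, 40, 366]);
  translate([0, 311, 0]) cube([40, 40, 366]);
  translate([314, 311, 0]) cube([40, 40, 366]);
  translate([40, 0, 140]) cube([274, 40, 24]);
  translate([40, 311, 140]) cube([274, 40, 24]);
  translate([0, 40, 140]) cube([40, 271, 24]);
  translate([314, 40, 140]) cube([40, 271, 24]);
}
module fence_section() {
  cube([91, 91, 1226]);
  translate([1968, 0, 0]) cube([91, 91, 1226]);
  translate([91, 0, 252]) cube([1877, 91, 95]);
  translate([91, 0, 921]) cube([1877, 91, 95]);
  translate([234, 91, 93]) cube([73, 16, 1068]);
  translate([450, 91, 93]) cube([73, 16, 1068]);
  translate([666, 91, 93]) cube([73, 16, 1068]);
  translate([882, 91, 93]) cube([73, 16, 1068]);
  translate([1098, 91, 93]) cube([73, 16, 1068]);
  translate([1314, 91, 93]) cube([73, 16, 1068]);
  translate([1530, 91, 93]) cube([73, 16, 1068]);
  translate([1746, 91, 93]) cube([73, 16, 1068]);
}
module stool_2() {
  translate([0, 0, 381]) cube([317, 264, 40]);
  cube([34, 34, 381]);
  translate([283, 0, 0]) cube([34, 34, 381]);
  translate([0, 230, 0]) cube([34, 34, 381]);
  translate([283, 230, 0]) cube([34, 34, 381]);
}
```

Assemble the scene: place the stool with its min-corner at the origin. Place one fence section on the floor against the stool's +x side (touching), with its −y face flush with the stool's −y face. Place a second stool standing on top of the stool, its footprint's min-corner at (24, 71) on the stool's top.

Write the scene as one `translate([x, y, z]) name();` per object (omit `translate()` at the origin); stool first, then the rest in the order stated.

stool();
translate([354, 0, 0]) fence_section();
translate([24, 71, 406]) stool_2();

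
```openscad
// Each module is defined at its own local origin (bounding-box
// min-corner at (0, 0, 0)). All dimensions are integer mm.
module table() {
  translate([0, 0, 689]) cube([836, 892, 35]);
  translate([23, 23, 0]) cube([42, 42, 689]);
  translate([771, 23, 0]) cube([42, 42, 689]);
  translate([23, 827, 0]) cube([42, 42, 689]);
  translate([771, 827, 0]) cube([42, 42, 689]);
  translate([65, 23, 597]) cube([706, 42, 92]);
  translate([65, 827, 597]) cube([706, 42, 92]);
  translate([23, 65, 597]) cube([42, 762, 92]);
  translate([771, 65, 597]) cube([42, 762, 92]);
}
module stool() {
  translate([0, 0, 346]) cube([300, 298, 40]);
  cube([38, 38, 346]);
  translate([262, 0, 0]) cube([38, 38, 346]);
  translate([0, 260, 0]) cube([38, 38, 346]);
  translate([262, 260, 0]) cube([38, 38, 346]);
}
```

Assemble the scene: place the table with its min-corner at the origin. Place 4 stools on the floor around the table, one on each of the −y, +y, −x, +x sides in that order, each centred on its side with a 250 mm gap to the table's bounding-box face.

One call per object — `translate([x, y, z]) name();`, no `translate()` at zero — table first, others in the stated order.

table();
translate([268, -548, 0]) stool();
translate([268, 1142, 0]) stool();
translate([-550, 297, 0]) stool();
translate([1086, 297, 0]) stool();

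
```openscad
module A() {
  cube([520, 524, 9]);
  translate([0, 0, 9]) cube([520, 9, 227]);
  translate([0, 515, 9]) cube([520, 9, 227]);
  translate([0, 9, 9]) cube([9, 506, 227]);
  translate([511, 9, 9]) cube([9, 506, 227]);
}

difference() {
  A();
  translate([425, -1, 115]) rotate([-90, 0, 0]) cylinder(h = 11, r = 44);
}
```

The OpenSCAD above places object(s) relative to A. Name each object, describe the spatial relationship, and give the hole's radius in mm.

A is an open box. The open box has a circular hole through its front wall. The hole's radius is 44 mm.

The subtracted cylinder has r = 44 mm.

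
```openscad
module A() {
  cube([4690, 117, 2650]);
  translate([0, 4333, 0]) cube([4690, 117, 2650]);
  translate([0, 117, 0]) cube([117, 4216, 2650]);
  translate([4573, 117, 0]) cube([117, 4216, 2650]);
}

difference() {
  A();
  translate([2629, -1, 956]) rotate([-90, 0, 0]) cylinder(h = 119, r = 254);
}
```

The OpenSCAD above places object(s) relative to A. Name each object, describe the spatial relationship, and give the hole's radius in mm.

The subtracted cylinder has r = 254 mm.

A is a house frame. The house frame has a circular hole through its front wall. The hole's radius is 254 mm.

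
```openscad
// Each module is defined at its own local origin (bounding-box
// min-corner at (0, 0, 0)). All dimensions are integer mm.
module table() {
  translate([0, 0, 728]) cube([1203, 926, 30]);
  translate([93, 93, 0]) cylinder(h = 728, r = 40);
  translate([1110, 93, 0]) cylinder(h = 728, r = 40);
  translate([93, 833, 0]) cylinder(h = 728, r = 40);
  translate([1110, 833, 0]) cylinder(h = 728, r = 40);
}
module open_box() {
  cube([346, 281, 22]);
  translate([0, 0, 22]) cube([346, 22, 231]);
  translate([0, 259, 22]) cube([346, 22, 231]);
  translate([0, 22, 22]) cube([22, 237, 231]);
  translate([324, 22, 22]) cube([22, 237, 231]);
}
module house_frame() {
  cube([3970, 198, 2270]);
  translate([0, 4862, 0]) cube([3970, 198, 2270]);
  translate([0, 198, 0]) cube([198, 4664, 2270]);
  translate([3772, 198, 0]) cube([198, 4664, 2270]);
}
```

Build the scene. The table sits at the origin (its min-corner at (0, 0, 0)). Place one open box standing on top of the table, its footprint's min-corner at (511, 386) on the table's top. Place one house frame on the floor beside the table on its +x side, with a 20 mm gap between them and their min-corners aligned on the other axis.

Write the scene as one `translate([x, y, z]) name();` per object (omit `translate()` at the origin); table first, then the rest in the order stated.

table();
translate([511, 386, 758]) open_box();
translate([1223, 0, 0]) house_frame();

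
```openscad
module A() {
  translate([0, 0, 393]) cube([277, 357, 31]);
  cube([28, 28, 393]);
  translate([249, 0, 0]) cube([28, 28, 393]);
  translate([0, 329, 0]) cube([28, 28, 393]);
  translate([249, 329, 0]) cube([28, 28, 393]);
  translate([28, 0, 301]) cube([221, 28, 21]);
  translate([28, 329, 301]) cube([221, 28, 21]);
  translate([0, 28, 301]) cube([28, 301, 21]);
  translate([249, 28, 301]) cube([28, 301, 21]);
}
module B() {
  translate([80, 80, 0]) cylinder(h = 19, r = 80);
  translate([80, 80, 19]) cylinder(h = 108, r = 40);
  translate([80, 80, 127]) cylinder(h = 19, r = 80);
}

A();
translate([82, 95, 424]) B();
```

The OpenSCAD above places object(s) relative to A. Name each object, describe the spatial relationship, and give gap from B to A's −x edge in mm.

A is a stool. B is a spool. The spool is on top of the stool. The gap from the spool to the stool's −x edge is 82 mm.

The spool's min-x is at 82; the stool's min-x is 0; gap = 82 mm.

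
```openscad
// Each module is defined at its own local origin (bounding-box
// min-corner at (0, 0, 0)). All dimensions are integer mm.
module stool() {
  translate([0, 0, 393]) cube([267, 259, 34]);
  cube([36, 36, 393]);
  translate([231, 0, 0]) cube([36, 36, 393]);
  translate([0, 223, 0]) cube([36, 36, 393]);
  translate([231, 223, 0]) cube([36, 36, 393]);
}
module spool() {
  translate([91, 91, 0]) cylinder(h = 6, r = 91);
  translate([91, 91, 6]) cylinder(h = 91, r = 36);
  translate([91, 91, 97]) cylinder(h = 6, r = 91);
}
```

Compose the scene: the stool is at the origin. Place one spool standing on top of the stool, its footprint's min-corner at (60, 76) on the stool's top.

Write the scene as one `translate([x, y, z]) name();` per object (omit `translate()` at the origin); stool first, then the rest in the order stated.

stool();
translate([60, 76, 427]) spool();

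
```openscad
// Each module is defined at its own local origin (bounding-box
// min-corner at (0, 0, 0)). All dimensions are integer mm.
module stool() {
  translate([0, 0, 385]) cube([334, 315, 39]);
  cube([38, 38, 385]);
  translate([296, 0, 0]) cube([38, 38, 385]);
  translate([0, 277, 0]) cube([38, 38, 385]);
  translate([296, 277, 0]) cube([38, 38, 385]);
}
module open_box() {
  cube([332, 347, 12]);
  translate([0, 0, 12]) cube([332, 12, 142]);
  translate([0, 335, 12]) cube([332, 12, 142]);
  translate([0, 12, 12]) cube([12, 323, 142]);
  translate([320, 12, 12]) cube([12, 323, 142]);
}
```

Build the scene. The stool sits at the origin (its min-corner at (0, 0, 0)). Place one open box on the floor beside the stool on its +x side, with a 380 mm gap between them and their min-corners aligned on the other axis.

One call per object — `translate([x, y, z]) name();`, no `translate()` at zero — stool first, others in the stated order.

stool();
translate([714, 0, 0]) open_box();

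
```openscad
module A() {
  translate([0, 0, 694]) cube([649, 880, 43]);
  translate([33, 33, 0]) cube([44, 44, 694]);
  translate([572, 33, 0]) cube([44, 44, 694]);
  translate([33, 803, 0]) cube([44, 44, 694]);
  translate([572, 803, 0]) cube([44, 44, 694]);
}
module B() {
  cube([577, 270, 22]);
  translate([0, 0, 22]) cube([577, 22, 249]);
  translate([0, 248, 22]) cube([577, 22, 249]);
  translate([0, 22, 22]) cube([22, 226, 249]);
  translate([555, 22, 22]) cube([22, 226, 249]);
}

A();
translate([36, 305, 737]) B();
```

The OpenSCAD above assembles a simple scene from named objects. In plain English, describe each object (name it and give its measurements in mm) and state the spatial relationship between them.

A is a table with a 649×880 mm rectangular top, 43 mm thick, top surface at z = 737 mm, supported by four 44×44 mm square legs, each inset 33 mm from the nearest pair of top edges, running from the floor.

B is an open storage box with external size 577×270×271 mm and wall thickness 22 mm (the base is also 22 mm thick). The base covers the whole footprint; the four walls stand on the base, with the y-facing walls full-width and the x-facing walls fitting between their inner faces.

The open box is on top of the table, centred.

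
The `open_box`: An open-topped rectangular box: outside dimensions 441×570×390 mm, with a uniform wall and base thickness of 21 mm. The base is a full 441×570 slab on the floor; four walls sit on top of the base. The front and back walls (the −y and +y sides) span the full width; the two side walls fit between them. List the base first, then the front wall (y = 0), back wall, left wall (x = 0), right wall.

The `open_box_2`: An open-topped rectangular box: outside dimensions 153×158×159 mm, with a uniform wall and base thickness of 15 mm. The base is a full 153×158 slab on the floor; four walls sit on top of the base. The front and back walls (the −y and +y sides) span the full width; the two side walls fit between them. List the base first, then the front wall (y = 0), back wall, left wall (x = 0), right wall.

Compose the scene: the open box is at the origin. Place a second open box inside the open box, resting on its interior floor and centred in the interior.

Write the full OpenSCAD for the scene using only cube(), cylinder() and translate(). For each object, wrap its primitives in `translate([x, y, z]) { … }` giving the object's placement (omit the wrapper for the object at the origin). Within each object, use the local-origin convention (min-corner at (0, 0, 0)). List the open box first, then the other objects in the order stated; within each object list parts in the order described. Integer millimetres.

cube([441, 570, 21]);
translate([0, 0, 21]) cube([441, 21, 369]);
translate([0, 549, 21]) cube([441, 21, 369]);
translate([0, 21, 21]) cube([21, 528, 369]);
translate([420, 21, 21]) cube([21, 528, 369]);
translate([144, 206, 21]) {
  cube([153, 158, 15]);
  translate([0, 0, 15]) cube([153, 15, 144]);
  translate([0, 143, 15]) cube([153, 15, 144]);
  translate([0, 15, 15]) cube([15, 128, 144]);
  translate([138, 15, 15]) cube([15, 128, 144]);
}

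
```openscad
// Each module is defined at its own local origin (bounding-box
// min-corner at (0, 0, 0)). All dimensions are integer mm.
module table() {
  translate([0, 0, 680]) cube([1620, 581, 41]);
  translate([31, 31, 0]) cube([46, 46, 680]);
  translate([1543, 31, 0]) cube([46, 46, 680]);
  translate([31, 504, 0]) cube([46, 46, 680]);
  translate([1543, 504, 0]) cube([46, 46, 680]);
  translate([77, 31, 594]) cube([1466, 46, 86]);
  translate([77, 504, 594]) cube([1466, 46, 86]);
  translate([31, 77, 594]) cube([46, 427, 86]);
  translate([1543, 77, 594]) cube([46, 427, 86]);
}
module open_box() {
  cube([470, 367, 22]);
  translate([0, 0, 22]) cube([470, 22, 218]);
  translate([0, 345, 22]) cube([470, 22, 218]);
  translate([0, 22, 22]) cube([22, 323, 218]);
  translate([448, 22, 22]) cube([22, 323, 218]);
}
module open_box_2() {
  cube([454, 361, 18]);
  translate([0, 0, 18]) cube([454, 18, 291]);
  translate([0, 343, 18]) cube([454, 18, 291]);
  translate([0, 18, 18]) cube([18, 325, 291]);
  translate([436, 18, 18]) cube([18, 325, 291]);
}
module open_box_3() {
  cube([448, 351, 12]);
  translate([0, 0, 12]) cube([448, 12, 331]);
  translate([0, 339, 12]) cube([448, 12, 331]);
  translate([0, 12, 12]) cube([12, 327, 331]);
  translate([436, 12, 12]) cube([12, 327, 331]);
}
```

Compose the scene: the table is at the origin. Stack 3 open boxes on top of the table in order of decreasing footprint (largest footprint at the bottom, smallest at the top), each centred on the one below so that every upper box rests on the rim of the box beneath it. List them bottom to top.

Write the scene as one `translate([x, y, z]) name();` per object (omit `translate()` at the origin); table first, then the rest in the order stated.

table();
translate([575, 107, 721]) open_box();
translate([583, 110, 961]) open_box_2();
translate([586, 115, 1270]) open_box_3();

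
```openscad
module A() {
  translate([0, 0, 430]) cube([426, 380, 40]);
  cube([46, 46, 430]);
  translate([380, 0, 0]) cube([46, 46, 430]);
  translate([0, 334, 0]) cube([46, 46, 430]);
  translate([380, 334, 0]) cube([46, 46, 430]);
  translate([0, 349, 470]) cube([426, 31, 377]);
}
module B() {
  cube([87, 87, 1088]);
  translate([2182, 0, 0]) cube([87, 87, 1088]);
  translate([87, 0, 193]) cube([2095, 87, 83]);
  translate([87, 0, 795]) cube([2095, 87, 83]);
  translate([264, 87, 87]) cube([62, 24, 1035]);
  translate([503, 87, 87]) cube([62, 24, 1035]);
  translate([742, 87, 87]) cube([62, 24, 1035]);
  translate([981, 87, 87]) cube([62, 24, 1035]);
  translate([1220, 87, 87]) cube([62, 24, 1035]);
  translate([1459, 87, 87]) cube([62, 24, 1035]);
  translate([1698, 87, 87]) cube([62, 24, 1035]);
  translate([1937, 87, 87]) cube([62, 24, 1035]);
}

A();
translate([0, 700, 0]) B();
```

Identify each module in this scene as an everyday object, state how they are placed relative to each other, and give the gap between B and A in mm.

The fence section's nearest face is 320 mm from the chair's +y face.

A is a chair. B is a fence section. The fence section is on the floor beside the chair on its +y side. The gap between the fence section and the chair is 320 mm.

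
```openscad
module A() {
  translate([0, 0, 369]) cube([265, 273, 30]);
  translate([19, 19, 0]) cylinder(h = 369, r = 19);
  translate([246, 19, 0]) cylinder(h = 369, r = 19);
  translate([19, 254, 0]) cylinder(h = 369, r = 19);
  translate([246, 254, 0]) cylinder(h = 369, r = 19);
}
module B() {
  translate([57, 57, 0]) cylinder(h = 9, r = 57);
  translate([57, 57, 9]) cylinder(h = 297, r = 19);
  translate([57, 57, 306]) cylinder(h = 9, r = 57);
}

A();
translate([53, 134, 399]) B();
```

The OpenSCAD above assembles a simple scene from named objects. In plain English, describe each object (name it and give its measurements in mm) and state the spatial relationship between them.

A is a simple wooden stool: a rectangular seat 265 mm (x) by 273 mm (y), 30 mm thick, top face at z = 399 mm, on four round legs, each 38 mm in diameter. The legs rest on z = 0, each leg's axis is inset half a diameter from the nearest pair of seat edges (so the leg's bounding box is flush with the corner).

B is a spool: two coaxial disc flanges of radius 57 mm and thickness 9 mm, joined by a core cylinder of radius 19 mm and height 297 mm. The lower flange rests on z = 0 and the three cylinders share a vertical axis.

The spool is on top of the stool.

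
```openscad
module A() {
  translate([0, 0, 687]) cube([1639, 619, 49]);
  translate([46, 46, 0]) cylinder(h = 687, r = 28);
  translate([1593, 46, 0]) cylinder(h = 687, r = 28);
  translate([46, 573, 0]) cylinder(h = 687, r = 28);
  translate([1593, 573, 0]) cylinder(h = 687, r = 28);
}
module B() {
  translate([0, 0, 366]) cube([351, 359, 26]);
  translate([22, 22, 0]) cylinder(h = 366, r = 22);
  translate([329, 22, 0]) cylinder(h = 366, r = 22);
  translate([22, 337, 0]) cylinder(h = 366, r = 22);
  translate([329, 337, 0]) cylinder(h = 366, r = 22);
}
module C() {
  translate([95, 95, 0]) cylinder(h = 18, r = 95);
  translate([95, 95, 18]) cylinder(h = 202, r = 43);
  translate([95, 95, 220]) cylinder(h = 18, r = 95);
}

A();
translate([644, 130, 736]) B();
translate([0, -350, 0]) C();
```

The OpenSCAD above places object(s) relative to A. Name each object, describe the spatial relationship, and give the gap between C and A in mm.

A is a table. B is a stool. C is a spool. The stool is on top of the table, centred. The spool is on the floor beside the table on its −y side. The gap between the spool and the table is 160 mm.

The spool's nearest face is 160 mm from the table's −y face.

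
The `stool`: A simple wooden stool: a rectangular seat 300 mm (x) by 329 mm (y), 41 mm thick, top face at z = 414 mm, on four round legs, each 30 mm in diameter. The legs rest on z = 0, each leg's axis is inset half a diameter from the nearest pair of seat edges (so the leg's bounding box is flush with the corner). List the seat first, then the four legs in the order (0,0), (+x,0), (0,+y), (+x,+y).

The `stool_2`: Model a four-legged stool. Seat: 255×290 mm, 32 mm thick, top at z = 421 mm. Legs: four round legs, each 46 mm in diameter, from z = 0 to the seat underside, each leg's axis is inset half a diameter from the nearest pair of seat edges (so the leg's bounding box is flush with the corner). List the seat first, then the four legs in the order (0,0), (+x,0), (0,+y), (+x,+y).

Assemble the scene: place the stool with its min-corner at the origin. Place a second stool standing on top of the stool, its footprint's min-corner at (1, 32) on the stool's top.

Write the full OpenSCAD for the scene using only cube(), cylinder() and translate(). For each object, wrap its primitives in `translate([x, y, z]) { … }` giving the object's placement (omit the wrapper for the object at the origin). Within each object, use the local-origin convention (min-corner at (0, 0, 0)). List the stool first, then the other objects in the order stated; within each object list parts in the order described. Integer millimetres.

translate([0, 0, 373]) cube([300, 329, 41]);
translate([15, 15, 0]) cylinder(h = 373, r = 15);
translate([285, 15, 0]) cylinder(h = 373, r = 15);
translate([15, 314, 0]) cylinder(h = 373, r = 15);
translate([285, 314, 0]) cylinder(h = 373, r = 15);
translate([1, 32, 414]) {
  translate([0, 0, 389]) cube([255, 290, 32]);
  translate([23, 23, 0]) cylinder(h = 389, r = 23);
  translate([232, 23, 0]) cylinder(h = 389, r = 23);
  translate([23, 267, 0]) cylinder(h = 389, r = 23);
  translate([232, 267, 0]) cylinder(h = 389, r = 23);
}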